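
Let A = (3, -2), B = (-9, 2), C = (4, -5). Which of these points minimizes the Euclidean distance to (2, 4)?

Distances: d(A) ≈ 6.0828, d(B) ≈ 11.1803, d(C) ≈ 9.2195. Nearest: A = (3, -2) with distance 6.0828.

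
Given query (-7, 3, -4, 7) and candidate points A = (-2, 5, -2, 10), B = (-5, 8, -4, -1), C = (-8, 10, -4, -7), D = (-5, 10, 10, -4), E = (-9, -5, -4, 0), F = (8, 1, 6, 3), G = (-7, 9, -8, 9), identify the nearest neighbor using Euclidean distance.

Distances: d(A) ≈ 6.4807, d(B) ≈ 9.6437, d(C) ≈ 15.6844, d(D) ≈ 19.2354, d(E) ≈ 10.8167, d(F) ≈ 18.5742, d(G) ≈ 7.4833. Nearest: A = (-2, 5, -2, 10) with distance 6.4807.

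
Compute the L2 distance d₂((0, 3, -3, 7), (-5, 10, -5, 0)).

√(Σ(x_i - y_i)²) = √((0 - (-5))² + (3 - 10)² + (-3 - (-5))² + (7 - 0)²)
= √(5² + (-7)² + 2² + 7²) = √(25 + 49 + 4 + 49) = √127 ≈ 11.2694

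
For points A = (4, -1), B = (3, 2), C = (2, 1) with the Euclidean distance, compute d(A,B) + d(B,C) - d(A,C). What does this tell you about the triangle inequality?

d(A,B) = √(1² + 3²) = √10 ≈ 3.1623, d(B,C) = √(1² + 1²) = √2 ≈ 1.4142, d(A,C) = √(2² + 2²) = √8 ≈ 2.8284.
d(A,B) + d(B,C) - d(A,C) = 3.1623 + 1.4142 - 2.8284 = 4.5765 - 2.8284 = 1.7481 (to 4 decimal places). This is ≥ 0, so the triangle inequality holds for these points.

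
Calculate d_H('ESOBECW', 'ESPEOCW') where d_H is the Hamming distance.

Differing positions: 3, 4, 5. Hamming distance = 3.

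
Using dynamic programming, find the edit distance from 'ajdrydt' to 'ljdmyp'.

Let D[i][j] be the edit distance between the first i characters of 'ajdrydt' and the first j characters of 'ljdmyp', with D[i][0] = i, D[0][j] = j, and D[i][j] = D[i-1][j-1] if the characters match, else 1 + min(D[i-1][j], D[i][j-1], D[i-1][j-1]). Filling the table (rows: prefixes of 'ajdrydt', columns: prefixes of 'ljdmyp'):
     ε  l  j  d  m  y  p
  ε  0  1  2  3  4  5  6
  a  1  1  2  3  4  5  6
  j  2  2  1  2  3  4  5
  d  3  3  2  1  2  3  4
  r  4  4  3  2  2  3  4
  y  5  5  4  3  3  2  3
  d  6  6  5  4  4  3  3
  t  7  7  6  5  5  4  4
The bottom-right entry gives D[7][6] = 4, so no sequence of fewer than 4 edits works. Backtracking through the table gives one optimal edit sequence (4 edits):
  ajdrydt → ljdrydt (sub a→l @1)
  ljdrydt → ljdmydt (sub r→m @4)
  ljdmydt → ljdmyt (del d @6)
  ljdmyt → ljdmyp (sub t→p @6)
Edit distance = 4.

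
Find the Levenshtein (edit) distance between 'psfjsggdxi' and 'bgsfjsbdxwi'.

Let D[i][j] be the edit distance between the first i characters of 'psfjsggdxi' and the first j characters of 'bgsfjsbdxwi', with D[i][0] = i, D[0][j] = j, and D[i][j] = D[i-1][j-1] if the characters match, else 1 + min(D[i-1][j], D[i][j-1], D[i-1][j-1]). Filling the table (rows: prefixes of 'psfjsggdxi', columns: prefixes of 'bgsfjsbdxwi'):
     ε  b  g  s  f  j  s  b  d  x  w  i
  ε  0  1  2  3  4  5  6  7  8  9 10 11
  p  1  1  2  3  4  5  6  7  8  9 10 11
  s  2  2  2  2  3  4  5  6  7  8  9 10
  f  3  3  3  3  2  3  4  5  6  7  8  9
  j  4  4  4  4  3  2  3  4  5  6  7  8
  s  5  5  5  4  4  3  2  3  4  5  6  7
  g  6  6  5  5  5  4  3  3  4  5  6  7
  g  7  7  6  6  6  5  4  4  4  5  6  7
  d  8  8  7  7  7  6  5  5  4  5  6  7
  x  9  9  8  8  8  7  6  6  5  4  5  6
  i 10 10  9  9  9  8  7  7  6  5  5  5
The bottom-right entry gives D[10][11] = 5, so no sequence of fewer than 5 edits works. Backtracking through the table gives one optimal edit sequence (5 edits):
  psfjsggdxi → bpsfjsggdxi (ins b @1)
  bpsfjsggdxi → bgsfjsggdxi (sub p→g @2)
  bgsfjsggdxi → bgsfjsgdxi (del g @7)
  bgsfjsgdxi → bgsfjsbdxi (sub g→b @7)
  bgsfjsbdxi → bgsfjsbdxwi (ins w @10)
Edit distance = 5.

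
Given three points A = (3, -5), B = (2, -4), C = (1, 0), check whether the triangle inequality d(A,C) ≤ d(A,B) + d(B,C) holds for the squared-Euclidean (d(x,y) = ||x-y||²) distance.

d(A,B) = 1² + 1² = 2, d(B,C) = 1² + 4² = 17, d(A,C) = 2² + 5² = 29.
d(A,C) = 29 > 2 + 17 = 19. Triangle inequality is VIOLATED. (Squared-Euclidean is not a metric — this is a counterexample.)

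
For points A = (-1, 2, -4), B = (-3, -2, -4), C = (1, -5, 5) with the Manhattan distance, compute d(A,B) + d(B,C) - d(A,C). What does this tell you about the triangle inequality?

d(A,B) = 2 + 4 + 0 = 6, d(B,C) = 4 + 3 + 9 = 16, d(A,C) = 2 + 7 + 9 = 18.
d(A,B) + d(B,C) - d(A,C) = 6 + 16 - 18 = 22 - 18 = 4. This is ≥ 0, so the triangle inequality holds for these points.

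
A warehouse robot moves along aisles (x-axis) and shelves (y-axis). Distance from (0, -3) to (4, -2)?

Σ|x_i - y_i| = |0 - 4| + |-3 - (-2)| = 4 + 1 = 5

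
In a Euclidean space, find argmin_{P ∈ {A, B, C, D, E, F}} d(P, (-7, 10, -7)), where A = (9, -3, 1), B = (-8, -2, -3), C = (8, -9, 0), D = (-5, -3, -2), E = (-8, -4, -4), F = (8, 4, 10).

Distances: d(A) ≈ 22.1133, d(B) ≈ 12.6886, d(C) ≈ 25.1992, d(D) ≈ 14.0712, d(E) ≈ 14.3527, d(F) ≈ 23.4521. Nearest: B = (-8, -2, -3) with distance 12.6886.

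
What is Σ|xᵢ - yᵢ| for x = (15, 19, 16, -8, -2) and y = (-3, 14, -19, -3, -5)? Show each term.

Σ|x_i - y_i| = |15 - (-3)| + |19 - 14| + |16 - (-19)| + |-8 - (-3)| + |-2 - (-5)| = 18 + 5 + 35 + 5 + 3 = 66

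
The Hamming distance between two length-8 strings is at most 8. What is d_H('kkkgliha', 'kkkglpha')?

Differing positions: 6. Hamming distance = 1. The maximum possible Hamming distance for length-8 strings is 8, so d_H/8 = 1/8 = 0.125.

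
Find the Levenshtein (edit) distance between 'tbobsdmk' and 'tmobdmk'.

Let D[i][j] be the edit distance between the first i characters of 'tbobsdmk' and the first j characters of 'tmobdmk', with D[i][0] = i, D[0][j] = j, and D[i][j] = D[i-1][j-1] if the characters match, else 1 + min(D[i-1][j], D[i][j-1], D[i-1][j-1]). Filling the table (rows: prefixes of 'tbobsdmk', columns: prefixes of 'tmobdmk'):
     ε  t  m  o  b  d  m  k
  ε  0  1  2  3  4  5  6  7
  t  1  0  1  2  3  4  5  6
  b  2  1  1  2  2  3  4  5
  o  3  2  2  1  2  3  4  5
  b  4  3  3  2  1  2  3  4
  s  5  4  4  3  2  2  3  4
  d  6  5  5  4  3  2  3  4
  m  7  6  5  5  4  3  2  3
  k  8  7  6  6  5  4  3  2
The bottom-right entry gives D[8][7] = 2, so no sequence of fewer than 2 edits works. Backtracking through the table gives one optimal edit sequence (2 edits):
  tbobsdmk → tmobsdmk (sub b→m @2)
  tmobsdmk → tmobdmk (del s @5)
Edit distance = 2.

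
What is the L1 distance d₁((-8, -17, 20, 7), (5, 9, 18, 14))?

Σ|x_i - y_i| = |-8 - 5| + |-17 - 9| + |20 - 18| + |7 - 14| = 13 + 26 + 2 + 7 = 48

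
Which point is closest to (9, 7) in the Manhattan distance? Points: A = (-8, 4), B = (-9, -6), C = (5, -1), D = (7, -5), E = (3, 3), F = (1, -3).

Distances: d(A) = 20, d(B) = 31, d(C) = 12, d(D) = 14, d(E) = 10, d(F) = 18. Nearest: E = (3, 3) with distance 10.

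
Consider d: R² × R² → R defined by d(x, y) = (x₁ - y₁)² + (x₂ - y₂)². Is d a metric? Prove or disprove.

No. The squared Euclidean distance fails the triangle inequality. Counterexample: x = (0, 0), y = (4, 3), z = (8, 6). d(x,z) = 8² + 6² = 100, but d(x,y) + d(y,z) = (4² + 3²) + (4² + 3²) = 25 + 25 = 50. Since 100 > 50, the triangle inequality is violated. (Note: √d, the ordinary Euclidean distance, IS a metric.)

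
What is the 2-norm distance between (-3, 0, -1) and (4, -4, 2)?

(Σ|x_i - y_i|^2)^(1/2) = (|-3 - 4|^2 + |0 - (-4)|^2 + |-1 - 2|^2)^(1/2)
= (7^2 + 4^2 + 3^2)^(1/2) = (49 + 16 + 9)^(1/2) = (74)^(1/2) ≈ 8.6023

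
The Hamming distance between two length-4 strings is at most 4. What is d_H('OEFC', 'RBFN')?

Differing positions: 1, 2, 4. Hamming distance = 3. The maximum possible Hamming distance for length-4 strings is 4, so d_H/4 = 3/4 = 0.75.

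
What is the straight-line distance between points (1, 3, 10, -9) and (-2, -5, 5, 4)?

√(Σ(x_i - y_i)²) = √((1 - (-2))² + (3 - (-5))² + (10 - 5)² + (-9 - 4)²)
= √(3² + 8² + 5² + (-13)²) = √(9 + 64 + 25 + 169) = √267 ≈ 16.3401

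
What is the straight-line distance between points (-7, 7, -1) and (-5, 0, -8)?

√(Σ(x_i - y_i)²) = √((-7 - (-5))² + (7 - 0)² + (-1 - (-8))²)
= √((-2)² + 7² + 7²) = √(4 + 49 + 49) = √102 ≈ 10.0995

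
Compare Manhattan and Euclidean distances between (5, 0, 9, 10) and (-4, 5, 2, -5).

L1 = |5 - (-4)| + |0 - 5| + |9 - 2| + |10 - (-5)| = 9 + 5 + 7 + 15 = 36
L2 = √(9² + 5² + 7² + 15²) = √380 ≈ 19.4936
L1 ≥ L2 always (equality iff movement is along one axis); L1 > L2 here.
Ratio L1/L2 = 36/√380 ≈ 1.8468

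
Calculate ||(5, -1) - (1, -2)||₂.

√(Σ(x_i - y_i)²) = √((5 - 1)² + (-1 - (-2))²)
= √(4² + 1²) = √(16 + 1) = √17 ≈ 4.1231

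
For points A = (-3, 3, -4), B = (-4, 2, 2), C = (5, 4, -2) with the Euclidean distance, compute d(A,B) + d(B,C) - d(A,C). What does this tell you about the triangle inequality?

d(A,B) = √(1² + 1² + 6²) = √38 ≈ 6.1644, d(B,C) = √(9² + 2² + 4²) = √101 ≈ 10.0499, d(A,C) = √(8² + 1² + 2²) = √69 ≈ 8.3066.
d(A,B) + d(B,C) - d(A,C) = 6.1644 + 10.0499 - 8.3066 = 16.2143 - 8.3066 = 7.9077 (to 4 decimal places). This is ≥ 0, so the triangle inequality holds for these points.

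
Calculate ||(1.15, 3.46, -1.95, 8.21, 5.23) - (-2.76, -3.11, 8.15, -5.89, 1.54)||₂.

√(Σ(x_i - y_i)²) = √((1.15 - (-2.76))² + (3.46 - (-3.11))² + (-1.95 - 8.15)² + (8.21 - (-5.89))² + (5.23 - 1.54)²)
= √(3.91² + 6.57² + (-10.1)² + 14.1² + 3.69²) = √(15.2881 + 43.1649 + 102.01 + 198.81 + 13.6161) = √372.8891 ≈ 19.3103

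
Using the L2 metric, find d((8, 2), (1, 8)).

√(Σ(x_i - y_i)²) = √((8 - 1)² + (2 - 8)²)
= √(7² + (-6)²) = √(49 + 36) = √85 ≈ 9.2195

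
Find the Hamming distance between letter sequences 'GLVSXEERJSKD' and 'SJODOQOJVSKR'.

Differing positions: 1, 2, 3, 4, 5, 6, 7, 8, 9, 12. Hamming distance = 10.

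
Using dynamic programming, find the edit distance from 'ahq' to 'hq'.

Let D[i][j] be the edit distance between the first i characters of 'ahq' and the first j characters of 'hq', with D[i][0] = i, D[0][j] = j, and D[i][j] = D[i-1][j-1] if the characters match, else 1 + min(D[i-1][j], D[i][j-1], D[i-1][j-1]). Filling the table (rows: prefixes of 'ahq', columns: prefixes of 'hq'):
     ε  h  q
  ε  0  1  2
  a  1  1  2
  h  2  1  2
  q  3  2  1
The bottom-right entry gives D[3][2] = 1, so no sequence of fewer than 1 edit works. Backtracking through the table gives one optimal edit sequence (1 edit):
  ahq → hq (del a @1)
Edit distance = 1.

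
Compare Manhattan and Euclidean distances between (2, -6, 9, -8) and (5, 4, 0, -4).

L1 = |2 - 5| + |-6 - 4| + |9 - 0| + |-8 - (-4)| = 3 + 10 + 9 + 4 = 26
L2 = √(3² + 10² + 9² + 4²) = √206 ≈ 14.3527
L1 ≥ L2 always (equality iff movement is along one axis); L1 > L2 here.
Ratio L1/L2 = 26/√206 ≈ 1.8115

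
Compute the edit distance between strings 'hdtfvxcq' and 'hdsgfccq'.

Let D[i][j] be the edit distance between the first i characters of 'hdtfvxcq' and the first j characters of 'hdsgfccq', with D[i][0] = i, D[0][j] = j, and D[i][j] = D[i-1][j-1] if the characters match, else 1 + min(D[i-1][j], D[i][j-1], D[i-1][j-1]). Filling the table (rows: prefixes of 'hdtfvxcq', columns: prefixes of 'hdsgfccq'):
     ε  h  d  s  g  f  c  c  q
  ε  0  1  2  3  4  5  6  7  8
  h  1  0  1  2  3  4  5  6  7
  d  2  1  0  1  2  3  4  5  6
  t  3  2  1  1  2  3  4  5  6
  f  4  3  2  2  2  2  3  4  5
  v  5  4  3  3  3  3  3  4  5
  x  6  5  4  4  4  4  4  4  5
  c  7  6  5  5  5  5  4  4  5
  q  8  7  6  6  6  6  5  5  4
The bottom-right entry gives D[8][8] = 4, so no sequence of fewer than 4 edits works. Backtracking through the table gives one optimal edit sequence (4 edits):
  hdtfvxcq → hdsfvxcq (sub t→s @3)
  hdsfvxcq → hdsgvxcq (sub f→g @4)
  hdsgvxcq → hdsgfxcq (sub v→f @5)
  hdsgfxcq → hdsgfccq (sub x→c @6)
Edit distance = 4.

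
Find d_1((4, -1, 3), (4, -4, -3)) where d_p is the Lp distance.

Σ|x_i - y_i| = |4 - 4| + |-1 - (-4)| + |3 - (-3)| = 0 + 3 + 6 = 9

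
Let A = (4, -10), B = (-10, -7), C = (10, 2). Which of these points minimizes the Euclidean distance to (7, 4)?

Distances: d(A) ≈ 14.3178, d(B) ≈ 20.2485, d(C) ≈ 3.6056. Nearest: C = (10, 2) with distance 3.6056.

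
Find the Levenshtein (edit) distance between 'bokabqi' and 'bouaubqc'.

Let D[i][j] be the edit distance between the first i characters of 'bokabqi' and the first j characters of 'bouaubqc', with D[i][0] = i, D[0][j] = j, and D[i][j] = D[i-1][j-1] if the characters match, else 1 + min(D[i-1][j], D[i][j-1], D[i-1][j-1]). Filling the table (rows: prefixes of 'bokabqi', columns: prefixes of 'bouaubqc'):
     ε  b  o  u  a  u  b  q  c
  ε  0  1  2  3  4  5  6  7  8
  b  1  0  1  2  3  4  5  6  7
  o  2  1  0  1  2  3  4  5  6
  k  3  2  1  1  2  3  4  5  6
  a  4  3  2  2  1  2  3  4  5
  b  5  4  3  3  2  2  2  3  4
  q  6  5  4  4  3  3  3  2  3
  i  7  6  5  5  4  4  4  3  3
The bottom-right entry gives D[7][8] = 3, so no sequence of fewer than 3 edits works. Backtracking through the table gives one optimal edit sequence (3 edits):
  bokabqi → bouabqi (sub k→u @3)
  bouabqi → bouaubqi (ins u @5)
  bouaubqi → bouaubqc (sub i→c @8)
Edit distance = 3.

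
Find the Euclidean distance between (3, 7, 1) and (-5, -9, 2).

√(Σ(x_i - y_i)²) = √((3 - (-5))² + (7 - (-9))² + (1 - 2)²)
= √(8² + 16² + (-1)²) = √(64 + 256 + 1) = √321 ≈ 17.9165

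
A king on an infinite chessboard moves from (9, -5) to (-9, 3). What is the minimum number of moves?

max(|x_i - y_i|) = max(|9 - (-9)|, |-5 - 3|) = max(18, 8) = 18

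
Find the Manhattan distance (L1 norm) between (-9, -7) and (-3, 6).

Σ|x_i - y_i| = |-9 - (-3)| + |-7 - 6| = 6 + 13 = 19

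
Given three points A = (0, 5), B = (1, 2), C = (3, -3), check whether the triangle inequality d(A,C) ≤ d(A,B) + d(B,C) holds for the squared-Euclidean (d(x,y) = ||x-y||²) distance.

d(A,B) = 1² + 3² = 10, d(B,C) = 2² + 5² = 29, d(A,C) = 3² + 8² = 73.
d(A,C) = 73 > 10 + 29 = 39. Triangle inequality is VIOLATED. (Squared-Euclidean is not a metric — this is a counterexample.)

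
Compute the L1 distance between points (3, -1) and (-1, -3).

Σ|x_i - y_i| = |3 - (-1)| + |-1 - (-3)| = 4 + 2 = 6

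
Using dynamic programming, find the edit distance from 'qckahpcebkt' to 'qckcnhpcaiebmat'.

Let D[i][j] be the edit distance between the first i characters of 'qckahpcebkt' and the first j characters of 'qckcnhpcaiebmat', with D[i][0] = i, D[0][j] = j, and D[i][j] = D[i-1][j-1] if the characters match, else 1 + min(D[i-1][j], D[i][j-1], D[i-1][j-1]). Filling the table (rows: prefixes of 'qckahpcebkt', columns: prefixes of 'qckcnhpcaiebmat'):
     ε  q  c  k  c  n  h  p  c  a  i  e  b  m  a  t
  ε  0  1  2  3  4  5  6  7  8  9 10 11 12 13 14 15
  q  1  0  1  2  3  4  5  6  7  8  9 10 11 12 13 14
  c  2  1  0  1  2  3  4  5  6  7  8  9 10 11 12 13
  k  3  2  1  0  1  2  3  4  5  6  7  8  9 10 11 12
  a  4  3  2  1  1  2  3  4  5  5  6  7  8  9 10 11
  h  5  4  3  2  2  2  2  3  4  5  6  7  8  9 10 11
  p  6  5  4  3  3  3  3  2  3  4  5  6  7  8  9 10
  c  7  6  5  4  3  4  4  3  2  3  4  5  6  7  8  9
  e  8  7  6  5  4  4  5  4  3  3  4  4  5  6  7  8
  b  9  8  7  6  5  5  5  5  4  4  4  5  4  5  6  7
  k 10  9  8  7  6  6  6  6  5  5  5  5  5  5  6  7
  t 11 10  9  8  7  7  7  7  6  6  6  6  6  6  6  6
The bottom-right entry gives D[11][15] = 6, so no sequence of fewer than 6 edits works. Backtracking through the table gives one optimal edit sequence (6 edits):
  qckahpcebkt → qckcahpcebkt (ins c @4)
  qckcahpcebkt → qckcnhpcebkt (sub a→n @5)
  qckcnhpcebkt → qckcnhpcaebkt (ins a @9)
  qckcnhpcaebkt → qckcnhpcaiebkt (ins i @10)
  qckcnhpcaiebkt → qckcnhpcaiebmkt (ins m @13)
  qckcnhpcaiebmkt → qckcnhpcaiebmat (sub k→a @14)
Edit distance = 6.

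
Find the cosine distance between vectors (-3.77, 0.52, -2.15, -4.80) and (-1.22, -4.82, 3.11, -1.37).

With u = (-3.77, 0.52, -2.15, -4.80), v = (-1.22, -4.82, 3.11, -1.37):
u·v = (-3.77)·(-1.22) + 0.52·(-4.82) + (-2.15)·3.11 + (-4.8)·(-1.37) = 4.5994 + (-2.5064) + (-6.6865) + 6.576 = 1.9825.
|u| = √((-3.77)² + 0.52² + (-2.15)² + (-4.8)²) = √(14.2129 + 0.2704 + 4.6225 + 23.04) = √42.1458, |v| = √((-1.22)² + (-4.82)² + 3.11² + (-1.37)²) = √(1.4884 + 23.2324 + 9.6721 + 1.8769) = √36.2698.
cos θ = (u·v)/(|u||v|) = 1.9825/(√42.1458·√36.2698) ≈ 0.0507
Cosine distance = 1 - cos θ ≈ 1 - 0.0507 = 0.9493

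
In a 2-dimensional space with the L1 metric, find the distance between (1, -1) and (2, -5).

Σ|x_i - y_i| = |1 - 2| + |-1 - (-5)| = 1 + 4 = 5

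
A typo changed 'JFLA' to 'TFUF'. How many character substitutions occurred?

Differing positions: 1, 3, 4. Hamming distance = 3.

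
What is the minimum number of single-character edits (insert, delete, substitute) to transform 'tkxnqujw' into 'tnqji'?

Let D[i][j] be the edit distance between the first i characters of 'tkxnqujw' and the first j characters of 'tnqji', with D[i][0] = i, D[0][j] = j, and D[i][j] = D[i-1][j-1] if the characters match, else 1 + min(D[i-1][j], D[i][j-1], D[i-1][j-1]). Filling the table (rows: prefixes of 'tkxnqujw', columns: prefixes of 'tnqji'):
     ε  t  n  q  j  i
  ε  0  1  2  3  4  5
  t  1  0  1  2  3  4
  k  2  1  1  2  3  4
  x  3  2  2  2  3  4
  n  4  3  2  3  3  4
  q  5  4  3  2  3  4
  u  6  5  4  3  3  4
  j  7  6  5  4  3  4
  w  8  7  6  5  4  4
The bottom-right entry gives D[8][5] = 4, so no sequence of fewer than 4 edits works. Backtracking through the table gives one optimal edit sequence (4 edits):
  tkxnqujw → txnqujw (del k @2)
  txnqujw → tnqujw (del x @2)
  tnqujw → tnqjw (del u @4)
  tnqjw → tnqji (sub w→i @5)
Edit distance = 4.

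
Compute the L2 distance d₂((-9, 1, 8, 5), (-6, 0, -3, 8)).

√(Σ(x_i - y_i)²) = √((-9 - (-6))² + (1 - 0)² + (8 - (-3))² + (5 - 8)²)
= √((-3)² + 1² + 11² + (-3)²) = √(9 + 1 + 121 + 9) = √140 ≈ 11.8322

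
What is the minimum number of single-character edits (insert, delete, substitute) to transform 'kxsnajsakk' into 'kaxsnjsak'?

Let D[i][j] be the edit distance between the first i characters of 'kxsnajsakk' and the first j characters of 'kaxsnjsak', with D[i][0] = i, D[0][j] = j, and D[i][j] = D[i-1][j-1] if the characters match, else 1 + min(D[i-1][j], D[i][j-1], D[i-1][j-1]). Filling the table (rows: prefixes of 'kxsnajsakk', columns: prefixes of 'kaxsnjsak'):
     ε  k  a  x  s  n  j  s  a  k
  ε  0  1  2  3  4  5  6  7  8  9
  k  1  0  1  2  3  4  5  6  7  8
  x  2  1  1  1  2  3  4  5  6  7
  s  3  2  2  2  1  2  3  4  5  6
  n  4  3  3  3  2  1  2  3  4  5
  a  5  4  3  4  3  2  2  3  3  4
  j  6  5  4  4  4  3  2  3  4  4
  s  7  6  5  5  4  4  3  2  3  4
  a  8  7  6  6  5  5  4  3  2  3
  k  9  8  7  7  6  6  5  4  3  2
  k 10  9  8  8  7  7  6  5  4  3
The bottom-right entry gives D[10][9] = 3, so no sequence of fewer than 3 edits works. Backtracking through the table gives one optimal edit sequence (3 edits):
  kxsnajsakk → kaxsnajsakk (ins a @2)
  kaxsnajsakk → kaxsnjsakk (del a @6)
  kaxsnjsakk → kaxsnjsak (del k @9)
Edit distance = 3.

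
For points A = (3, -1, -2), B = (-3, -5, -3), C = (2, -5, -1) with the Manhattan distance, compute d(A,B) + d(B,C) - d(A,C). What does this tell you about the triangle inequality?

d(A,B) = 6 + 4 + 1 = 11, d(B,C) = 5 + 0 + 2 = 7, d(A,C) = 1 + 4 + 1 = 6.
d(A,B) + d(B,C) - d(A,C) = 11 + 7 - 6 = 18 - 6 = 12. This is ≥ 0, so the triangle inequality holds for these points.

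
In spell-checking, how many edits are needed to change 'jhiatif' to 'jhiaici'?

Let D[i][j] be the edit distance between the first i characters of 'jhiatif' and the first j characters of 'jhiaici', with D[i][0] = i, D[0][j] = j, and D[i][j] = D[i-1][j-1] if the characters match, else 1 + min(D[i-1][j], D[i][j-1], D[i-1][j-1]). Filling the table (rows: prefixes of 'jhiatif', columns: prefixes of 'jhiaici'):
     ε  j  h  i  a  i  c  i
  ε  0  1  2  3  4  5  6  7
  j  1  0  1  2  3  4  5  6
  h  2  1  0  1  2  3  4  5
  i  3  2  1  0  1  2  3  4
  a  4  3  2  1  0  1  2  3
  t  5  4  3  2  1  1  2  3
  i  6  5  4  3  2  1  2  2
  f  7  6  5  4  3  2  2  3
The bottom-right entry gives D[7][7] = 3, so no sequence of fewer than 3 edits works. Backtracking through the table gives one optimal edit sequence (3 edits):
  jhiatif → jhiaiif (sub t→i @5)
  jhiaiif → jhiaicf (sub i→c @6)
  jhiaicf → jhiaici (sub f→i @7)
Edit distance = 3.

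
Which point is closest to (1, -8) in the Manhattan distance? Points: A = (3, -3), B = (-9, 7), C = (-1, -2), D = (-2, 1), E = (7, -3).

Distances: d(A) = 7, d(B) = 25, d(C) = 8, d(D) = 12, d(E) = 11. Nearest: A = (3, -3) with distance 7.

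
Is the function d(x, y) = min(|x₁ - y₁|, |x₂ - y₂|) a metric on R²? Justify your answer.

No. d fails identity of indiscernibles: take x = (-1, 0) and y = (-1, 1). Then d(x,y) = min(|-1 - (-1)|, |0 - 1|) = min(0, 1) = 0, yet x ≠ y.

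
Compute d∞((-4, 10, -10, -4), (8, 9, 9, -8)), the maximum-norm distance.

max(|x_i - y_i|) = max(|-4 - 8|, |10 - 9|, |-10 - 9|, |-4 - (-8)|) = max(12, 1, 19, 4) = 19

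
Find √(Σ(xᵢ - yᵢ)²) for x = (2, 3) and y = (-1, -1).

√(Σ(x_i - y_i)²) = √((2 - (-1))² + (3 - (-1))²)
= √(3² + 4²) = √(9 + 16) = √25 = 5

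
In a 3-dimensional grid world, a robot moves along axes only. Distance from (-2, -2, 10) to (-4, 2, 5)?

Σ|x_i - y_i| = |-2 - (-4)| + |-2 - 2| + |10 - 5| = 2 + 4 + 5 = 11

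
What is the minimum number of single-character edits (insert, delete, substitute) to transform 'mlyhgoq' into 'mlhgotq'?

Let D[i][j] be the edit distance between the first i characters of 'mlyhgoq' and the first j characters of 'mlhgotq', with D[i][0] = i, D[0][j] = j, and D[i][j] = D[i-1][j-1] if the characters match, else 1 + min(D[i-1][j], D[i][j-1], D[i-1][j-1]). Filling the table (rows: prefixes of 'mlyhgoq', columns: prefixes of 'mlhgotq'):
     ε  m  l  h  g  o  t  q
  ε  0  1  2  3  4  5  6  7
  m  1  0  1  2  3  4  5  6
  l  2  1  0  1  2  3  4  5
  y  3  2  1  1  2  3  4  5
  h  4  3  2  1  2  3  4  5
  g  5  4  3  2  1  2  3  4
  o  6  5  4  3  2  1  2  3
  q  7  6  5  4  3  2  2  2
The bottom-right entry gives D[7][7] = 2, so no sequence of fewer than 2 edits works. Backtracking through the table gives one optimal edit sequence (2 edits):
  mlyhgoq → mlhgoq (del y @3)
  mlhgoq → mlhgotq (ins t @6)
Edit distance = 2.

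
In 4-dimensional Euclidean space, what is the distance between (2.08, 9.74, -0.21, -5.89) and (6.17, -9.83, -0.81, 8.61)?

√(Σ(x_i - y_i)²) = √((2.08 - 6.17)² + (9.74 - (-9.83))² + (-0.21 - (-0.81))² + (-5.89 - 8.61)²)
= √((-4.09)² + 19.57² + 0.6² + (-14.5)²) = √(16.7281 + 382.9849 + 0.36 + 210.25) = √610.323 ≈ 24.7047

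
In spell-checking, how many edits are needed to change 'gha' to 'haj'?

Let D[i][j] be the edit distance between the first i characters of 'gha' and the first j characters of 'haj', with D[i][0] = i, D[0][j] = j, and D[i][j] = D[i-1][j-1] if the characters match, else 1 + min(D[i-1][j], D[i][j-1], D[i-1][j-1]). Filling the table (rows: prefixes of 'gha', columns: prefixes of 'haj'):
     ε  h  a  j
  ε  0  1  2  3
  g  1  1  2  3
  h  2  1  2  3
  a  3  2  1  2
The bottom-right entry gives D[3][3] = 2, so no sequence of fewer than 2 edits works. Backtracking through the table gives one optimal edit sequence (2 edits):
  gha → ha (del g @1)
  ha → haj (ins j @3)
Edit distance = 2.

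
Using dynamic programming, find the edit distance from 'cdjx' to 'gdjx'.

Let D[i][j] be the edit distance between the first i characters of 'cdjx' and the first j characters of 'gdjx', with D[i][0] = i, D[0][j] = j, and D[i][j] = D[i-1][j-1] if the characters match, else 1 + min(D[i-1][j], D[i][j-1], D[i-1][j-1]). Filling the table (rows: prefixes of 'cdjx', columns: prefixes of 'gdjx'):
     ε  g  d  j  x
  ε  0  1  2  3  4
  c  1  1  2  3  4
  d  2  2  1  2  3
  j  3  3  2  1  2
  x  4  4  3  2  1
The bottom-right entry gives D[4][4] = 1, so no sequence of fewer than 1 edit works. Backtracking through the table gives one optimal edit sequence (1 edit):
  cdjx → gdjx (sub c→g @1)
Edit distance = 1.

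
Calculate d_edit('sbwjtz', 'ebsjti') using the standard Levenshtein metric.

Let D[i][j] be the edit distance between the first i characters of 'sbwjtz' and the first j characters of 'ebsjti', with D[i][0] = i, D[0][j] = j, and D[i][j] = D[i-1][j-1] if the characters match, else 1 + min(D[i-1][j], D[i][j-1], D[i-1][j-1]). Filling the table (rows: prefixes of 'sbwjtz', columns: prefixes of 'ebsjti'):
     ε  e  b  s  j  t  i
  ε  0  1  2  3  4  5  6
  s  1  1  2  2  3  4  5
  b  2  2  1  2  3  4  5
  w  3  3  2  2  3  4  5
  j  4  4  3  3  2  3  4
  t  5  5  4  4  3  2  3
  z  6  6  5  5  4  3  3
The bottom-right entry gives D[6][6] = 3, so no sequence of fewer than 3 edits works. Backtracking through the table gives one optimal edit sequence (3 edits):
  sbwjtz → ebwjtz (sub s→e @1)
  ebwjtz → ebsjtz (sub w→s @3)
  ebsjtz → ebsjti (sub z→i @6)
Edit distance = 3.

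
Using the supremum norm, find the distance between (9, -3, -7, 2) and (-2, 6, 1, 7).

max(|x_i - y_i|) = max(|9 - (-2)|, |-3 - 6|, |-7 - 1|, |2 - 7|) = max(11, 9, 8, 5) = 11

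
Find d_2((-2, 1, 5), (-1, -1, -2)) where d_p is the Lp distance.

(Σ|x_i - y_i|^2)^(1/2) = (|-2 - (-1)|^2 + |1 - (-1)|^2 + |5 - (-2)|^2)^(1/2)
= (1^2 + 2^2 + 7^2)^(1/2) = (1 + 4 + 49)^(1/2) = (54)^(1/2) ≈ 7.3485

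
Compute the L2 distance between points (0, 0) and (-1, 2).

(Σ|x_i - y_i|^2)^(1/2) = (|0 - (-1)|^2 + |0 - 2|^2)^(1/2)
= (1^2 + 2^2)^(1/2) = (1 + 4)^(1/2) = (5)^(1/2) ≈ 2.2361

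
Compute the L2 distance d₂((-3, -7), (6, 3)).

√(Σ(x_i - y_i)²) = √((-3 - 6)² + (-7 - 3)²)
= √((-9)² + (-10)²) = √(81 + 100) = √181 ≈ 13.4536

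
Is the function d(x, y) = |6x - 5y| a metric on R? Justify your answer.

No. d fails symmetry: d(9, 7) = |6·9 - 5·7| = |19| = 19, but d(7, 9) = |6·7 - 5·9| = |-3| = 3. Since 19 ≠ 3, d(x,y) ≠ d(y,x) in general.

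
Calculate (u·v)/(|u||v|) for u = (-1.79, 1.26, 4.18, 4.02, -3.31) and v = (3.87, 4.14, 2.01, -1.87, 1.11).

With u = (-1.79, 1.26, 4.18, 4.02, -3.31), v = (3.87, 4.14, 2.01, -1.87, 1.11):
u·v = (-1.79)·3.87 + 1.26·4.14 + 4.18·2.01 + 4.02·(-1.87) + (-3.31)·1.11 = (-6.9273) + 5.2164 + 8.4018 + (-7.5174) + (-3.6741) = -4.5006.
|u| = √((-1.79)² + 1.26² + 4.18² + 4.02² + (-3.31)²) = √(3.2041 + 1.5876 + 17.4724 + 16.1604 + 10.9561) = √49.3806, |v| = √(3.87² + 4.14² + 2.01² + (-1.87)² + 1.11²) = √(14.9769 + 17.1396 + 4.0401 + 3.4969 + 1.2321) = √40.8856.
cos θ = (u·v)/(|u||v|) = -4.5006/(√49.3806·√40.8856) ≈ -0.1002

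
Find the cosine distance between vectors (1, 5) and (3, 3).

With u = (1, 5), v = (3, 3):
u·v = 1·3 + 5·3 = 3 + 15 = 18.
|u| = √(1² + 5²) = √26, |v| = √(3² + 3²) = √18, so |u||v| = √(26·18) = √468.
cos θ = (u·v)/(|u||v|) = 18/√468 ≈ 0.8321
Cosine distance = 1 - cos θ ≈ 1 - 0.8321 = 0.1679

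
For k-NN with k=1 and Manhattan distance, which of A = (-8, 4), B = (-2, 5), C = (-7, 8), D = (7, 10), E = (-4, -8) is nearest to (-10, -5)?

Distances: d(A) = 11, d(B) = 18, d(C) = 16, d(D) = 32, d(E) = 9. Nearest: E = (-4, -8) with distance 9.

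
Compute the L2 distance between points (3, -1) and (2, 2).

(Σ|x_i - y_i|^2)^(1/2) = (|3 - 2|^2 + |-1 - 2|^2)^(1/2)
= (1^2 + 3^2)^(1/2) = (1 + 9)^(1/2) = (10)^(1/2) ≈ 3.1623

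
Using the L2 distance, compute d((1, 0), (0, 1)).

(Σ|x_i - y_i|^2)^(1/2) = (|1 - 0|^2 + |0 - 1|^2)^(1/2)
= (1^2 + 1^2)^(1/2) = (1 + 1)^(1/2) = (2)^(1/2) ≈ 1.4142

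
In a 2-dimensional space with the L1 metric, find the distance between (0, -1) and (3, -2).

Σ|x_i - y_i| = |0 - 3| + |-1 - (-2)| = 3 + 1 = 4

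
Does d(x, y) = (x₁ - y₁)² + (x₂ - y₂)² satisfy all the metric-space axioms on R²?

No. The squared Euclidean distance fails the triangle inequality. Counterexample: x = (0, 0), y = (2, 1), z = (4, 2). d(x,z) = 4² + 2² = 20, but d(x,y) + d(y,z) = (2² + 1²) + (2² + 1²) = 5 + 5 = 10. Since 20 > 10, the triangle inequality is violated. (Note: √d, the ordinary Euclidean distance, IS a metric.)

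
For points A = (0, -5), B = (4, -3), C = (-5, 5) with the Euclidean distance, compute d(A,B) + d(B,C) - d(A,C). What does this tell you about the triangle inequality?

d(A,B) = √(4² + 2²) = √20 ≈ 4.4721, d(B,C) = √(9² + 8²) = √145 ≈ 12.0416, d(A,C) = √(5² + 10²) = √125 ≈ 11.1803.
d(A,B) + d(B,C) - d(A,C) = 4.4721 + 12.0416 - 11.1803 = 16.5137 - 11.1803 = 5.3334 (to 4 decimal places). This is ≥ 0, so the triangle inequality holds for these points.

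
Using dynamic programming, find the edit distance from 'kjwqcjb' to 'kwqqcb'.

Let D[i][j] be the edit distance between the first i characters of 'kjwqcjb' and the first j characters of 'kwqqcb', with D[i][0] = i, D[0][j] = j, and D[i][j] = D[i-1][j-1] if the characters match, else 1 + min(D[i-1][j], D[i][j-1], D[i-1][j-1]). Filling the table (rows: prefixes of 'kjwqcjb', columns: prefixes of 'kwqqcb'):
     ε  k  w  q  q  c  b
  ε  0  1  2  3  4  5  6
  k  1  0  1  2  3  4  5
  j  2  1  1  2  3  4  5
  w  3  2  1  2  3  4  5
  q  4  3  2  1  2  3  4
  c  5  4  3  2  2  2  3
  j  6  5  4  3  3  3  3
  b  7  6  5  4  4  4  3
The bottom-right entry gives D[7][6] = 3, so no sequence of fewer than 3 edits works. Backtracking through the table gives one optimal edit sequence (3 edits):
  kjwqcjb → kwqcjb (del j @2)
  kwqcjb → kwqqjb (sub c→q @4)
  kwqqjb → kwqqcb (sub j→c @5)
Edit distance = 3.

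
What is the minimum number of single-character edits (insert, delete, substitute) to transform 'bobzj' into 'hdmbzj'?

Let D[i][j] be the edit distance between the first i characters of 'bobzj' and the first j characters of 'hdmbzj', with D[i][0] = i, D[0][j] = j, and D[i][j] = D[i-1][j-1] if the characters match, else 1 + min(D[i-1][j], D[i][j-1], D[i-1][j-1]). Filling the table (rows: prefixes of 'bobzj', columns: prefixes of 'hdmbzj'):
     ε  h  d  m  b  z  j
  ε  0  1  2  3  4  5  6
  b  1  1  2  3  3  4  5
  o  2  2  2  3  4  4  5
  b  3  3  3  3  3  4  5
  z  4  4  4  4  4  3  4
  j  5  5  5  5  5  4  3
The bottom-right entry gives D[5][6] = 3, so no sequence of fewer than 3 edits works. Backtracking through the table gives one optimal edit sequence (3 edits):
  bobzj → hbobzj (ins h @1)
  hbobzj → hdobzj (sub b→d @2)
  hdobzj → hdmbzj (sub o→m @3)
Edit distance = 3.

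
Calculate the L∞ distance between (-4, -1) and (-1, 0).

max(|x_i - y_i|) = max(|-4 - (-1)|, |-1 - 0|) = max(3, 1) = 3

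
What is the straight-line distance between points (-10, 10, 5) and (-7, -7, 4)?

√(Σ(x_i - y_i)²) = √((-10 - (-7))² + (10 - (-7))² + (5 - 4)²)
= √((-3)² + 17² + 1²) = √(9 + 289 + 1) = √299 ≈ 17.2916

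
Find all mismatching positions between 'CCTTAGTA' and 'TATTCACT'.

Differing positions: 1, 2, 5, 6, 7, 8. Hamming distance = 6.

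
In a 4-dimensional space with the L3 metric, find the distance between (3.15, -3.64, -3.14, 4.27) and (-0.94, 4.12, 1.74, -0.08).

(Σ|x_i - y_i|^3)^(1/3) = (|3.15 - (-0.94)|^3 + |-3.64 - 4.12|^3 + |-3.14 - 1.74|^3 + |4.27 - (-0.08)|^3)^(1/3)
= (4.09^3 + 7.76^3 + 4.88^3 + 4.35^3)^(1/3) ≈ (68.4179 + 467.2886 + 116.2143 + 82.3129)^(1/3) = (734.2337)^(1/3) ≈ 9.0215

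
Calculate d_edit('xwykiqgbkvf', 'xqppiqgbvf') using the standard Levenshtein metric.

Let D[i][j] be the edit distance between the first i characters of 'xwykiqgbkvf' and the first j characters of 'xqppiqgbvf', with D[i][0] = i, D[0][j] = j, and D[i][j] = D[i-1][j-1] if the characters match, else 1 + min(D[i-1][j], D[i][j-1], D[i-1][j-1]). Filling the table (rows: prefixes of 'xwykiqgbkvf', columns: prefixes of 'xqppiqgbvf'):
     ε  x  q  p  p  i  q  g  b  v  f
  ε  0  1  2  3  4  5  6  7  8  9 10
  x  1  0  1  2  3  4  5  6  7  8  9
  w  2  1  1  2  3  4  5  6  7  8  9
  y  3  2  2  2  3  4  5  6  7  8  9
  k  4  3  3  3  3  4  5  6  7  8  9
  i  5  4  4  4  4  3  4  5  6  7  8
  q  6  5  4  5  5  4  3  4  5  6  7
  g  7  6  5  5  6  5  4  3  4  5  6
  b  8  7  6  6  6  6  5  4  3  4  5
  k  9  8  7  7  7  7  6  5  4  4  5
  v 10  9  8  8  8  8  7  6  5  4  5
  f 11 10  9  9  9  9  8  7  6  5  4
The bottom-right entry gives D[11][10] = 4, so no sequence of fewer than 4 edits works. Backtracking through the table gives one optimal edit sequence (4 edits):
  xwykiqgbkvf → xqykiqgbkvf (sub w→q @2)
  xqykiqgbkvf → xqpkiqgbkvf (sub y→p @3)
  xqpkiqgbkvf → xqppiqgbkvf (sub k→p @4)
  xqppiqgbkvf → xqppiqgbvf (del k @9)
Edit distance = 4.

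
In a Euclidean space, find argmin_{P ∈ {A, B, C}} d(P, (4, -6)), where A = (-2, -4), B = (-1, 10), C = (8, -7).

Distances: d(A) ≈ 6.3246, d(B) ≈ 16.7631, d(C) ≈ 4.1231. Nearest: C = (8, -7) with distance 4.1231.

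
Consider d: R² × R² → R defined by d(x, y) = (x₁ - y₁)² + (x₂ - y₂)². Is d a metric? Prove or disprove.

No. The squared Euclidean distance fails the triangle inequality. Counterexample: x = (0, 0), y = (4, 3), z = (8, 6). d(x,z) = 8² + 6² = 100, but d(x,y) + d(y,z) = (4² + 3²) + (4² + 3²) = 25 + 25 = 50. Since 100 > 50, the triangle inequality is violated. (Note: √d, the ordinary Euclidean distance, IS a metric.)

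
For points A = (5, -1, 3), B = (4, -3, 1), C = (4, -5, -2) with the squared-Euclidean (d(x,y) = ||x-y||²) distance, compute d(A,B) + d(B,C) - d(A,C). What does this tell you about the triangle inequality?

d(A,B) = 1² + 2² + 2² = 9, d(B,C) = 0² + 2² + 3² = 13, d(A,C) = 1² + 4² + 5² = 42.
d(A,B) + d(B,C) - d(A,C) = 9 + 13 - 42 = 22 - 42 = -20. This is < 0, so the triangle inequality FAILS for these points (squared-Euclidean is not a metric).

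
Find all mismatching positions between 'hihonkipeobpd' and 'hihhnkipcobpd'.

Differing positions: 4, 9. Hamming distance = 2.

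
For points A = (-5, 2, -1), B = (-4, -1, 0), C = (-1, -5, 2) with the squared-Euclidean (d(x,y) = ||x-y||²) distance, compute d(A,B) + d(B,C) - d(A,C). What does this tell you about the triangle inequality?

d(A,B) = 1² + 3² + 1² = 11, d(B,C) = 3² + 4² + 2² = 29, d(A,C) = 4² + 7² + 3² = 74.
d(A,B) + d(B,C) - d(A,C) = 11 + 29 - 74 = 40 - 74 = -34. This is < 0, so the triangle inequality FAILS for these points (squared-Euclidean is not a metric).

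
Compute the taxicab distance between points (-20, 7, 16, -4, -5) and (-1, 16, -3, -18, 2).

Σ|x_i - y_i| = |-20 - (-1)| + |7 - 16| + |16 - (-3)| + |-4 - (-18)| + |-5 - 2| = 19 + 9 + 19 + 14 + 7 = 68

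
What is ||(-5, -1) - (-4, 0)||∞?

max(|x_i - y_i|) = max(|-5 - (-4)|, |-1 - 0|) = max(1, 1) = 1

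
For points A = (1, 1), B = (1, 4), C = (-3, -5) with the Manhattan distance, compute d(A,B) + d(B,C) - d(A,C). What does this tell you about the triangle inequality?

d(A,B) = 0 + 3 = 3, d(B,C) = 4 + 9 = 13, d(A,C) = 4 + 6 = 10.
d(A,B) + d(B,C) - d(A,C) = 3 + 13 - 10 = 16 - 10 = 6. This is ≥ 0, so the triangle inequality holds for these points.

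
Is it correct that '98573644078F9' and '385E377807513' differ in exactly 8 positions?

Differing positions: 1, 4, 6, 7, 8, 11, 12, 13. Hamming distance = 8, so the claim is true.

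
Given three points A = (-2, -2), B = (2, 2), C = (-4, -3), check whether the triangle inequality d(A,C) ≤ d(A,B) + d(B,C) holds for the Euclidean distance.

d(A,B) = √(4² + 4²) = √32 ≈ 5.6569, d(B,C) = √(6² + 5²) = √61 ≈ 7.8102, d(A,C) = √(2² + 1²) = √5 ≈ 2.2361.
d(A,C) ≈ 2.2361 ≤ 5.6569 + 7.8102 = 13.4671. Triangle inequality is satisfied.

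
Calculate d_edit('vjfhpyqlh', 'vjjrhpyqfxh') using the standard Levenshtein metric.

Let D[i][j] be the edit distance between the first i characters of 'vjfhpyqlh' and the first j characters of 'vjjrhpyqfxh', with D[i][0] = i, D[0][j] = j, and D[i][j] = D[i-1][j-1] if the characters match, else 1 + min(D[i-1][j], D[i][j-1], D[i-1][j-1]). Filling the table (rows: prefixes of 'vjfhpyqlh', columns: prefixes of 'vjjrhpyqfxh'):
     ε  v  j  j  r  h  p  y  q  f  x  h
  ε  0  1  2  3  4  5  6  7  8  9 10 11
  v  1  0  1  2  3  4  5  6  7  8  9 10
  j  2  1  0  1  2  3  4  5  6  7  8  9
  f  3  2  1  1  2  3  4  5  6  6  7  8
  h  4  3  2  2  2  2  3  4  5  6  7  7
  p  5  4  3  3  3  3  2  3  4  5  6  7
  y  6  5  4  4  4  4  3  2  3  4  5  6
  q  7  6  5  5  5  5  4  3  2  3  4  5
  l  8  7  6  6  6  6  5  4  3  3  4  5
  h  9  8  7  7  7  6  6  5  4  4  4  4
The bottom-right entry gives D[9][11] = 4, so no sequence of fewer than 4 edits works. Backtracking through the table gives one optimal edit sequence (4 edits):
  vjfhpyqlh → vjjfhpyqlh (ins j @2)
  vjjfhpyqlh → vjjrhpyqlh (sub f→r @4)
  vjjrhpyqlh → vjjrhpyqflh (ins f @9)
  vjjrhpyqflh → vjjrhpyqfxh (sub l→x @10)
Edit distance = 4.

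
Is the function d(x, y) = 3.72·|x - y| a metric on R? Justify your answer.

Yes. Since |x - y| is a metric on R and 3.72 > 0, the positive scalar multiple 3.72·|x - y| is also a metric: scaling by a positive constant preserves non-negativity, identity (d=0 ⟺ |x-y|=0 ⟺ x=y), symmetry, and the triangle inequality.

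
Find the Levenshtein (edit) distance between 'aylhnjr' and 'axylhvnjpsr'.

Let D[i][j] be the edit distance between the first i characters of 'aylhnjr' and the first j characters of 'axylhvnjpsr', with D[i][0] = i, D[0][j] = j, and D[i][j] = D[i-1][j-1] if the characters match, else 1 + min(D[i-1][j], D[i][j-1], D[i-1][j-1]). Filling the table (rows: prefixes of 'aylhnjr', columns: prefixes of 'axylhvnjpsr'):
     ε  a  x  y  l  h  v  n  j  p  s  r
  ε  0  1  2  3  4  5  6  7  8  9 10 11
  a  1  0  1  2  3  4  5  6  7  8  9 10
  y  2  1  1  1  2  3  4  5  6  7  8  9
  l  3  2  2  2  1  2  3  4  5  6  7  8
  h  4  3  3  3  2  1  2  3  4  5  6  7
  n  5  4  4  4  3  2  2  2  3  4  5  6
  j  6  5  5  5  4  3  3  3  2  3  4  5
  r  7  6  6  6  5  4  4  4  3  3  4  4
The bottom-right entry gives D[7][11] = 4, so no sequence of fewer than 4 edits works. Backtracking through the table gives one optimal edit sequence (4 edits):
  aylhnjr → axylhnjr (ins x @2)
  axylhnjr → axylhvnjr (ins v @6)
  axylhvnjr → axylhvnjpr (ins p @9)
  axylhvnjpr → axylhvnjpsr (ins s @10)
Edit distance = 4.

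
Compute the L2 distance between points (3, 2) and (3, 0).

(Σ|x_i - y_i|^2)^(1/2) = (|3 - 3|^2 + |2 - 0|^2)^(1/2)
= (0^2 + 2^2)^(1/2) = (0 + 4)^(1/2) = (4)^(1/2) = 2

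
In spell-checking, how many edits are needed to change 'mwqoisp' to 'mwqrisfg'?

Let D[i][j] be the edit distance between the first i characters of 'mwqoisp' and the first j characters of 'mwqrisfg', with D[i][0] = i, D[0][j] = j, and D[i][j] = D[i-1][j-1] if the characters match, else 1 + min(D[i-1][j], D[i][j-1], D[i-1][j-1]). Filling the table (rows: prefixes of 'mwqoisp', columns: prefixes of 'mwqrisfg'):
     ε  m  w  q  r  i  s  f  g
  ε  0  1  2  3  4  5  6  7  8
  m  1  0  1  2  3  4  5  6  7
  w  2  1  0  1  2  3  4  5  6
  q  3  2  1  0  1  2  3  4  5
  o  4  3  2  1  1  2  3  4  5
  i  5  4  3  2  2  1  2  3  4
  s  6  5  4  3  3  2  1  2  3
  p  7  6  5  4  4  3  2  2  3
The bottom-right entry gives D[7][8] = 3, so no sequence of fewer than 3 edits works. Backtracking through the table gives one optimal edit sequence (3 edits):
  mwqoisp → mwqrisp (sub o→r @4)
  mwqrisp → mwqrisfp (ins f @7)
  mwqrisfp → mwqrisfg (sub p→g @8)
Edit distance = 3.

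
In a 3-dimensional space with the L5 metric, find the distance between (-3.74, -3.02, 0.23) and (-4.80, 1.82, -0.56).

(Σ|x_i - y_i|^5)^(1/5) = (|-3.74 - (-4.8)|^5 + |-3.02 - 1.82|^5 + |0.23 - (-0.56)|^5)^(1/5)
= (1.06^5 + 4.84^5 + 0.79^5)^(1/5) ≈ (1.3382 + 2655.9923 + 0.3077)^(1/5) = (2657.6382)^(1/5) ≈ 4.8406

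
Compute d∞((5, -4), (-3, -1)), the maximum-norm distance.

max(|x_i - y_i|) = max(|5 - (-3)|, |-4 - (-1)|) = max(8, 3) = 8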